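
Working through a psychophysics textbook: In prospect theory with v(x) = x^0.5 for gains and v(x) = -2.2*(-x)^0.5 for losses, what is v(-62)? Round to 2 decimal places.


Since x = -62 < 0, use v(x) = -lambda*(-x)^alpha
(-x) = 62
62^0.5 = 7.874
v(-62) = -2.2 * 7.874
= -17.32


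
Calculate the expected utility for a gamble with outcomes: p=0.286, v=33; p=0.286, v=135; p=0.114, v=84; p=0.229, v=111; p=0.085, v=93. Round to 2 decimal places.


EU = sum(p_i * v_i)
0.286 * 33 = 9.438
0.286 * 135 = 38.61
0.114 * 84 = 9.576
0.229 * 111 = 25.419
0.085 * 93 = 7.905
EU = 9.438 + 38.61 + 9.576 + 25.419 + 7.905
= 90.95


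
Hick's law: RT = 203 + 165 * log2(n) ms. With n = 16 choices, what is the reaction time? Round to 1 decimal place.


RT = 203 + 165 * log2(16)
log2(16) = 4.0
RT = 203 + 165 * 4.0
= 203 + 660.0
= 863.0 ms


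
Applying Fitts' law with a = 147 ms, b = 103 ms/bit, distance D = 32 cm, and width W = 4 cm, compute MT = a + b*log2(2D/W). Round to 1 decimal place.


MT = 147 + 103 * log2(2*32/4)
2D/W = 16.0
log2(16.0) = 4.0
MT = 147 + 103 * 4.0
= 559.0 ms


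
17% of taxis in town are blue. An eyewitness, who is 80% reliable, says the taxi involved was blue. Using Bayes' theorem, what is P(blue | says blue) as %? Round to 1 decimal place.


P(blue | says blue) = P(says blue | blue)*P(blue) / [P(says blue | blue)*P(blue) + P(says blue | not blue)*P(not blue)]
Numerator = 0.8 * 0.17 = 0.136
False identification = 0.2 * 0.83 = 0.166
P = 0.136 / (0.136 + 0.166)
= 0.136 / 0.302
As percentage = 45.0


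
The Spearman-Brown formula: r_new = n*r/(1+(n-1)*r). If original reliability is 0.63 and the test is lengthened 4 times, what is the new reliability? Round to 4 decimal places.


r_new = n*r / (1 + (n-1)*r)
Numerator = 4 * 0.63 = 2.52
Denominator = 1 + 3 * 0.63 = 2.89
r_new = 2.52 / 2.89
= 0.8720


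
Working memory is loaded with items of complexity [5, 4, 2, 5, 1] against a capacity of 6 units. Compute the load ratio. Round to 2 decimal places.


Total complexity = 5 + 4 + 2 + 5 + 1 = 17
Load = total / capacity = 17 / 6
= 2.83


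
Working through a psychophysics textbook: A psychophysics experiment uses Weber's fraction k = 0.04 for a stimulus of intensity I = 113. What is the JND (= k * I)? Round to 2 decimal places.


JND = k * I
JND = 0.04 * 113
= 4.52


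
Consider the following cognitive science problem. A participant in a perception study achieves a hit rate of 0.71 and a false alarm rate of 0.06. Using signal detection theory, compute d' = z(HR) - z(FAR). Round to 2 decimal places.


d' = z(HR) - z(FAR)
z(0.71) = 0.5534
z(0.06) = -1.5548
d' = 0.5534 - -1.5548
= 2.11


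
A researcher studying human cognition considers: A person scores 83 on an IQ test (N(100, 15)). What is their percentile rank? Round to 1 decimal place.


z = (IQ - mean) / SD
z = (83 - 100) / 15 = -1.1333
Percentile = Phi(-1.1333) * 100
Phi(-1.1333) = 0.128544
= 12.9


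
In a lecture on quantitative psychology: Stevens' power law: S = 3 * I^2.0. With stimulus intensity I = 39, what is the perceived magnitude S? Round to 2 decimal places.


S = 3 * 39^2.0
39^2.0 = 1521.0
S = 3 * 1521.0
= 4563.00


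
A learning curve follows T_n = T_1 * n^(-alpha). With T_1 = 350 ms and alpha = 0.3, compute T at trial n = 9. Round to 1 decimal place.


T_n = 350 * 9^(-0.3)
9^(-0.3) = 0.517282
T_n = 350 * 0.517282
= 181.0 ms


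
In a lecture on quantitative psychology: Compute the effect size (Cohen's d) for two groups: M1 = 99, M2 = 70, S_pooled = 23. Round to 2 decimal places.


Cohen's d = (M1 - M2) / S_pooled
= (99 - 70) / 23
= 29 / 23
= 1.26


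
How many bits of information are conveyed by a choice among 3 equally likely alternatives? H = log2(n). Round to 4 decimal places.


H = log2(n)
H = log2(3)
= 1.5850


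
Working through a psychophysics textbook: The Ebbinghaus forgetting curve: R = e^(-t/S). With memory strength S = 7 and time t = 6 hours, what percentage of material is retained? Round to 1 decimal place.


R = e^(-t/S)
-t/S = -6/7 = -0.857143
R = e^(-0.857143) = 0.424373
Percentage = 0.424373 * 100
= 42.4


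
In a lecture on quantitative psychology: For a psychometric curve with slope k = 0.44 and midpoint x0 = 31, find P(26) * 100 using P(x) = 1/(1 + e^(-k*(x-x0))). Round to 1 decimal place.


P(x) = 1/(1 + e^(-0.44*(26 - 31)))
Exponent = -0.44 * -5 = 2.2
e^(2.2) = 9.025013
P = 1/(1 + 9.025013) = 0.09975
Percentage = 10.0


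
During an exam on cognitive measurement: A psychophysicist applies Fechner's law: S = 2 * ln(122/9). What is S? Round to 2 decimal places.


S = 2 * ln(122/9)
I/I0 = 13.555556
ln(13.555556) = 2.6068
S = 2 * 2.6068
= 5.21


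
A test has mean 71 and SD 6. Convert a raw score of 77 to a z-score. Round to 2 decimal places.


z = (X - mu) / sigma
= (77 - 71) / 6
= 6 / 6
= 1.00


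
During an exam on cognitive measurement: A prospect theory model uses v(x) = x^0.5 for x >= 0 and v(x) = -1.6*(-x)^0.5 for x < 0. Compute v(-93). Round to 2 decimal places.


Since x = -93 < 0, use v(x) = -lambda*(-x)^alpha
(-x) = 93
93^0.5 = 9.6437
v(-93) = -1.6 * 9.6437
= -15.43


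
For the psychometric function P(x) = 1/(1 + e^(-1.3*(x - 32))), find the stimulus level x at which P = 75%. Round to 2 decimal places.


At P = 0.75: 0.75 = 1/(1 + e^(-k*(x-x0)))
Solving: e^(-k*(x-x0)) = 1/3
x = x0 + ln(3)/k
ln(3) = 1.0986
x = 32 + 1.0986/1.3
= 32 + 0.8451
= 32.85


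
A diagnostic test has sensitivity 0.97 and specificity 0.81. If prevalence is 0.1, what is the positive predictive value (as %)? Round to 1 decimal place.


PPV = (sens * prev) / (sens * prev + (1-spec) * (1-prev))
Numerator = 0.97 * 0.1 = 0.097
P(positive and no disease) = (1 - spec) * (1 - prev) = (1 - 0.81) * (1 - 0.1) = 0.171
Denominator = 0.097 + 0.171 = 0.268
PPV = 0.097 / 0.268 = 0.36194
As percentage = 36.2


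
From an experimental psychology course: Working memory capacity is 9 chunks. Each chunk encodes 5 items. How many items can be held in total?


Total items = chunks * items_per_chunk
= 9 * 5
= 45


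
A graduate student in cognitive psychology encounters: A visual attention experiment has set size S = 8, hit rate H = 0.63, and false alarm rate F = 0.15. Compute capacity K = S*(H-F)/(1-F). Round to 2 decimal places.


K = S * (H - F) / (1 - F)
H - F = 0.48
1 - F = 0.85
K = 8 * 0.48 / 0.85
= 4.52


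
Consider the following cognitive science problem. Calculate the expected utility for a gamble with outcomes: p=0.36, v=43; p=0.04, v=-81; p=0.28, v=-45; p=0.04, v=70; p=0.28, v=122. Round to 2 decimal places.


EU = sum(p_i * v_i)
0.36 * 43 = 15.48
0.04 * -81 = -3.24
0.28 * -45 = -12.6
0.04 * 70 = 2.8
0.28 * 122 = 34.16
EU = 15.48 + -3.24 + -12.6 + 2.8 + 34.16
= 36.60


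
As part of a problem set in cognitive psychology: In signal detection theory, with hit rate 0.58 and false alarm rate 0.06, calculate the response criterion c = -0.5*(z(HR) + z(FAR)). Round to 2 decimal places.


c = -0.5 * (z(HR) + z(FAR))
z(0.58) = 0.2019
z(0.06) = -1.5548
c = -0.5 * (0.2019 + -1.5548)
= -0.5 * -1.3529
= 0.68


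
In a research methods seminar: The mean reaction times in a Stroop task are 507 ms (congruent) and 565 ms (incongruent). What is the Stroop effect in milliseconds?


Stroop effect = RT(incongruent) - RT(congruent)
= 565 - 507
= 58 ms


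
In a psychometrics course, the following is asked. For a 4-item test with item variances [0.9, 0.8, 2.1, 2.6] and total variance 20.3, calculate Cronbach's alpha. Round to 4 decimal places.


alpha = (k/(k-1)) * (1 - sum(s_i^2)/s_total^2)
sum(item variances) = 6.4
k/(k-1) = 4/3 = 1.333333
1 - 6.4/20.3 = 1 - 0.315271 = 0.684729
alpha = 1.333333 * 0.684729
= 0.9130


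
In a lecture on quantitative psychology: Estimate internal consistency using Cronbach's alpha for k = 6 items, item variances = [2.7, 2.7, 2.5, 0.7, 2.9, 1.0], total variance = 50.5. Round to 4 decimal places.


alpha = (k/(k-1)) * (1 - sum(s_i^2)/s_total^2)
sum(item variances) = 12.5
k/(k-1) = 6/5 = 1.2
1 - 12.5/50.5 = 1 - 0.247525 = 0.752475
alpha = 1.2 * 0.752475
= 0.9030


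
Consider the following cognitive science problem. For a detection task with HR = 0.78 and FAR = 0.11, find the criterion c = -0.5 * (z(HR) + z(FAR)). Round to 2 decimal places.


c = -0.5 * (z(HR) + z(FAR))
z(0.78) = 0.7722
z(0.11) = -1.2265
c = -0.5 * (0.7722 + -1.2265)
= -0.5 * -0.4543
= 0.23


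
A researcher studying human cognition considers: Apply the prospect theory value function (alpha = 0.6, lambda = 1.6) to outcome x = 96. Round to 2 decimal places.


Since x = 96 >= 0, use v(x) = x^0.6
96^0.6 = 15.4655
v(96) = 15.47


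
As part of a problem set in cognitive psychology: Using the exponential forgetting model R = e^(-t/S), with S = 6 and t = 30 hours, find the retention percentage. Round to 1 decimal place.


R = e^(-t/S)
-t/S = -30/6 = -5.0
R = e^(-5.0) = 0.006738
Percentage = 0.006738 * 100
= 0.7


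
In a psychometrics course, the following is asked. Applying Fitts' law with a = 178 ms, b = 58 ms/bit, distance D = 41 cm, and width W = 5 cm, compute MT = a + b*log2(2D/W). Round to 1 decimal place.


MT = 178 + 58 * log2(2*41/5)
2D/W = 16.4
log2(16.4) = 4.0356
MT = 178 + 58 * 4.0356
= 412.1 ms


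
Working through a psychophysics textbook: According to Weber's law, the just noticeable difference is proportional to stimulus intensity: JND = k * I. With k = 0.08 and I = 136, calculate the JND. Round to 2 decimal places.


JND = k * I
JND = 0.08 * 136
= 10.88


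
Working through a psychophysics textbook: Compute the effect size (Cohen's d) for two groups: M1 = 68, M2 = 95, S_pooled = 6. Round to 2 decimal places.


Cohen's d = (M1 - M2) / S_pooled
= (68 - 95) / 6
= -27 / 6
= -4.50


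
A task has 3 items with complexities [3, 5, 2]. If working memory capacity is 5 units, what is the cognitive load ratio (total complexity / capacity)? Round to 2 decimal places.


Total complexity = 3 + 5 + 2 = 10
Load = total / capacity = 10 / 5
= 2.00


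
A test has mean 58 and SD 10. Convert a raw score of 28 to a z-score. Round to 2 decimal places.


z = (X - mu) / sigma
= (28 - 58) / 10
= -30 / 10
= -3.00


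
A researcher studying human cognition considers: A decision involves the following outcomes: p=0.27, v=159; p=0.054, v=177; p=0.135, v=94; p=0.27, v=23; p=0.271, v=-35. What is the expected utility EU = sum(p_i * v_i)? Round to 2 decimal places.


EU = sum(p_i * v_i)
0.27 * 159 = 42.93
0.054 * 177 = 9.558
0.135 * 94 = 12.69
0.27 * 23 = 6.21
0.271 * -35 = -9.485
EU = 42.93 + 9.558 + 12.69 + 6.21 + -9.485
= 61.90


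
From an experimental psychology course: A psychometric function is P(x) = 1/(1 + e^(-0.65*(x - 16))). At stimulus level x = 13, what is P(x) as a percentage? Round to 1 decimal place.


P(x) = 1/(1 + e^(-0.65*(13 - 16)))
Exponent = -0.65 * -3 = 1.95
e^(1.95) = 7.028688
P = 1/(1 + 7.028688) = 0.124553
Percentage = 12.5


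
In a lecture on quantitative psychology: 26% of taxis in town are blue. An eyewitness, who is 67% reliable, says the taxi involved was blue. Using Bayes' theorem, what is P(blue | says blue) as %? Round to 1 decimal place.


P(blue | says blue) = P(says blue | blue)*P(blue) / [P(says blue | blue)*P(blue) + P(says blue | not blue)*P(not blue)]
Numerator = 0.67 * 0.26 = 0.1742
False identification = 0.33 * 0.74 = 0.2442
P = 0.1742 / (0.1742 + 0.2442)
= 0.1742 / 0.4184
As percentage = 41.6


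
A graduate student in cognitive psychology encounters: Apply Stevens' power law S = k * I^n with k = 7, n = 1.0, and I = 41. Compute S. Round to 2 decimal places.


S = 7 * 41^1.0
41^1.0 = 41.0
S = 7 * 41.0
= 287.00


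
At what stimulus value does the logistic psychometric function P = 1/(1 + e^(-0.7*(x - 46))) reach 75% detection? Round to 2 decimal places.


At P = 0.75: 0.75 = 1/(1 + e^(-k*(x-x0)))
Solving: e^(-k*(x-x0)) = 1/3
x = x0 + ln(3)/k
ln(3) = 1.0986
x = 46 + 1.0986/0.7
= 46 + 1.5694
= 47.57


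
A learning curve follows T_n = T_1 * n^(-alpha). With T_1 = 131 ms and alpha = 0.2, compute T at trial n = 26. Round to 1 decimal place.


T_n = 131 * 26^(-0.2)
26^(-0.2) = 0.521201
T_n = 131 * 0.521201
= 68.3 ms


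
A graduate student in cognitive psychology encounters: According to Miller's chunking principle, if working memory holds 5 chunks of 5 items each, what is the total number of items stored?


Total items = chunks * items_per_chunk
= 5 * 5
= 25


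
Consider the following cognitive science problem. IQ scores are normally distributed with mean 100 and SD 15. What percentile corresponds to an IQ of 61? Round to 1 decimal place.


z = (IQ - mean) / SD
z = (61 - 100) / 15 = -2.6
Percentile = Phi(-2.6) * 100
Phi(-2.6) = 0.004661
= 0.5


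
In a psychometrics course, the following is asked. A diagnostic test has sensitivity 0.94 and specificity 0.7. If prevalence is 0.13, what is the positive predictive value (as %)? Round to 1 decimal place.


PPV = (sens * prev) / (sens * prev + (1-spec) * (1-prev))
Numerator = 0.94 * 0.13 = 0.1222
P(positive and no disease) = (1 - spec) * (1 - prev) = (1 - 0.7) * (1 - 0.13) = 0.261
Denominator = 0.1222 + 0.261 = 0.3832
PPV = 0.1222 / 0.3832 = 0.318894
As percentage = 31.9


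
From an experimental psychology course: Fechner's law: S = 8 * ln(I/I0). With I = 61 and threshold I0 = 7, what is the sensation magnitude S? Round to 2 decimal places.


S = 8 * ln(61/7)
I/I0 = 8.714286
ln(8.714286) = 2.165
S = 8 * 2.165
= 17.32


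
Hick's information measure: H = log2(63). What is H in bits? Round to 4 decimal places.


H = log2(n)
H = log2(63)
= 5.9773


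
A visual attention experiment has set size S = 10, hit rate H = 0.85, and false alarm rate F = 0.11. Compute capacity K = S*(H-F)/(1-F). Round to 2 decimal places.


K = S * (H - F) / (1 - F)
H - F = 0.74
1 - F = 0.89
K = 10 * 0.74 / 0.89
= 8.31


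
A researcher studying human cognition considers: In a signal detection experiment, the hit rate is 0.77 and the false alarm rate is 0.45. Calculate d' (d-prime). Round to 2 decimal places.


d' = z(HR) - z(FAR)
z(0.77) = 0.7388
z(0.45) = -0.1257
d' = 0.7388 - -0.1257
= 0.86


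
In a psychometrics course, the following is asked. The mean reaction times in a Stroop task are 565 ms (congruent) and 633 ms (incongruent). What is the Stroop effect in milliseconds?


Stroop effect = RT(incongruent) - RT(congruent)
= 633 - 565
= 68 ms


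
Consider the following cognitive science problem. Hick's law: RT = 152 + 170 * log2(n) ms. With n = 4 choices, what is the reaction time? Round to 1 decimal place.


RT = 152 + 170 * log2(4)
log2(4) = 2.0
RT = 152 + 170 * 2.0
= 152 + 340.0
= 492.0 ms


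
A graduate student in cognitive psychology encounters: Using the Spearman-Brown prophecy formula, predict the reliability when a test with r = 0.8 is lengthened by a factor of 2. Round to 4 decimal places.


r_new = n*r / (1 + (n-1)*r)
Numerator = 2 * 0.8 = 1.6
Denominator = 1 + 1 * 0.8 = 1.8
r_new = 1.6 / 1.8
= 0.8889


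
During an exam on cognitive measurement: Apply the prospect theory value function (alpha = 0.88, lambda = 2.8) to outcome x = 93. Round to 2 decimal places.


Since x = 93 >= 0, use v(x) = x^0.88
93^0.88 = 53.984
v(93) = 53.98


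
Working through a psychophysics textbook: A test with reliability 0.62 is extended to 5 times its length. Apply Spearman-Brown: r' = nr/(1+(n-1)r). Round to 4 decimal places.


r_new = n*r / (1 + (n-1)*r)
Numerator = 5 * 0.62 = 3.1
Denominator = 1 + 4 * 0.62 = 3.48
r_new = 3.1 / 3.48
= 0.8908


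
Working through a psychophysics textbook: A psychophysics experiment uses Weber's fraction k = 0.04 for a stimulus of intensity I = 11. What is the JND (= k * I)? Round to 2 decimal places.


JND = k * I
JND = 0.04 * 11
= 0.44


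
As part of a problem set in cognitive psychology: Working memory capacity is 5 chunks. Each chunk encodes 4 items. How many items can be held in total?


Total items = chunks * items_per_chunk
= 5 * 4
= 20


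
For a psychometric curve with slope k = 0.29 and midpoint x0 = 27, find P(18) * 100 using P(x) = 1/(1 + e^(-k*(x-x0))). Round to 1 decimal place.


P(x) = 1/(1 + e^(-0.29*(18 - 27)))
Exponent = -0.29 * -9 = 2.61
e^(2.61) = 13.599051
P = 1/(1 + 13.599051) = 0.068498
Percentage = 6.8


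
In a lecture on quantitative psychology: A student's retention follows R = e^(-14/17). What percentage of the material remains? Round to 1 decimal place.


R = e^(-t/S)
-t/S = -14/17 = -0.823529
R = e^(-0.823529) = 0.43888
Percentage = 0.43888 * 100
= 43.9


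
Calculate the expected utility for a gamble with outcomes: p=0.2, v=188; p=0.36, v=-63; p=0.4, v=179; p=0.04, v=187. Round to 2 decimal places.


EU = sum(p_i * v_i)
0.2 * 188 = 37.6
0.36 * -63 = -22.68
0.4 * 179 = 71.6
0.04 * 187 = 7.48
EU = 37.6 + -22.68 + 71.6 + 7.48
= 94.00


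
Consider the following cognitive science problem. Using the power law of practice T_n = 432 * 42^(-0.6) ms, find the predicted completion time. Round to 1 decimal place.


T_n = 432 * 42^(-0.6)
42^(-0.6) = 0.106182
T_n = 432 * 0.106182
= 45.9 ms


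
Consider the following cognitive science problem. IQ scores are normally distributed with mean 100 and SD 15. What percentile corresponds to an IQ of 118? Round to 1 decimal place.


z = (IQ - mean) / SD
z = (118 - 100) / 15 = 1.2
Percentile = Phi(1.2) * 100
Phi(1.2) = 0.88493
= 88.5


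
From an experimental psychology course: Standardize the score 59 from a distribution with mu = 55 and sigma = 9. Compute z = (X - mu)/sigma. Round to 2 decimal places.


z = (X - mu) / sigma
= (59 - 55) / 9
= 4 / 9
= 0.44


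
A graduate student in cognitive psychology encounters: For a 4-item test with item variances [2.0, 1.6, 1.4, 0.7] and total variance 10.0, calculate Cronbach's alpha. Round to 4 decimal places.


alpha = (k/(k-1)) * (1 - sum(s_i^2)/s_total^2)
sum(item variances) = 5.7
k/(k-1) = 4/3 = 1.333333
1 - 5.7/10.0 = 1 - 0.57 = 0.43
alpha = 1.333333 * 0.43
= 0.5733


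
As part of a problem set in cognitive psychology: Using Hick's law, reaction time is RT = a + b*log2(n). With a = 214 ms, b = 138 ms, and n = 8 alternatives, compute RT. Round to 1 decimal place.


RT = 214 + 138 * log2(8)
log2(8) = 3.0
RT = 214 + 138 * 3.0
= 214 + 414.0
= 628.0 ms


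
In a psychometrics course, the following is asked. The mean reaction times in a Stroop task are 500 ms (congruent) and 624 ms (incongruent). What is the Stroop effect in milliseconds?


Stroop effect = RT(incongruent) - RT(congruent)
= 624 - 500
= 124 ms


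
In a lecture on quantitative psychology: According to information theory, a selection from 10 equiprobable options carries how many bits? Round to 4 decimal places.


H = log2(n)
H = log2(10)
= 3.3219


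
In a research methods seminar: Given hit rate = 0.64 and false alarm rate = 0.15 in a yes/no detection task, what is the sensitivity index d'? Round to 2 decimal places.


d' = z(HR) - z(FAR)
z(0.64) = 0.3585
z(0.15) = -1.0364
d' = 0.3585 - -1.0364
= 1.39


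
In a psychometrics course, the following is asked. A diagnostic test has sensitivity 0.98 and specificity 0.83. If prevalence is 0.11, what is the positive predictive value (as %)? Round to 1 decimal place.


PPV = (sens * prev) / (sens * prev + (1-spec) * (1-prev))
Numerator = 0.98 * 0.11 = 0.1078
P(positive and no disease) = (1 - spec) * (1 - prev) = (1 - 0.83) * (1 - 0.11) = 0.1513
Denominator = 0.1078 + 0.1513 = 0.2591
PPV = 0.1078 / 0.2591 = 0.416056
As percentage = 41.6


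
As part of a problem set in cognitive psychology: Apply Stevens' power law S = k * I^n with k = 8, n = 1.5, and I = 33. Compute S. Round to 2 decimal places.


S = 8 * 33^1.5
33^1.5 = 189.5706
S = 8 * 189.5706
= 1516.56


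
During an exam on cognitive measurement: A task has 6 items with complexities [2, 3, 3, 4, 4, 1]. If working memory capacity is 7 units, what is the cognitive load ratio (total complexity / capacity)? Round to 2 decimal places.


Total complexity = 2 + 3 + 3 + 4 + 4 + 1 = 17
Load = total / capacity = 17 / 7
= 2.43


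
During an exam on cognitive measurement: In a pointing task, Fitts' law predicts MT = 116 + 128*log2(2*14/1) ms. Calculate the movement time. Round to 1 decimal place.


MT = 116 + 128 * log2(2*14/1)
2D/W = 28.0
log2(28.0) = 4.8074
MT = 116 + 128 * 4.8074
= 731.3 ms


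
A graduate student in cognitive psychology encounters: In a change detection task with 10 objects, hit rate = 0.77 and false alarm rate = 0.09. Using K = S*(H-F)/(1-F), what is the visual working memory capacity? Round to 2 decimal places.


K = S * (H - F) / (1 - F)
H - F = 0.68
1 - F = 0.91
K = 10 * 0.68 / 0.91
= 7.47


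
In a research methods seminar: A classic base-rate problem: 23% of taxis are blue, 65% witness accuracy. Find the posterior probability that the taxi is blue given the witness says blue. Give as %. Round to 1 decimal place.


P(blue | says blue) = P(says blue | blue)*P(blue) / [P(says blue | blue)*P(blue) + P(says blue | not blue)*P(not blue)]
Numerator = 0.65 * 0.23 = 0.1495
False identification = 0.35 * 0.77 = 0.2695
P = 0.1495 / (0.1495 + 0.2695)
= 0.1495 / 0.419
As percentage = 35.7


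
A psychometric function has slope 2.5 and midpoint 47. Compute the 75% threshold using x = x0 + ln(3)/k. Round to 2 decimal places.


At P = 0.75: 0.75 = 1/(1 + e^(-k*(x-x0)))
Solving: e^(-k*(x-x0)) = 1/3
x = x0 + ln(3)/k
ln(3) = 1.0986
x = 47 + 1.0986/2.5
= 47 + 0.4394
= 47.44


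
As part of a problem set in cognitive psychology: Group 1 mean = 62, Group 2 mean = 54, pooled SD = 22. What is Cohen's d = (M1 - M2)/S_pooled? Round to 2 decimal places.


Cohen's d = (M1 - M2) / S_pooled
= (62 - 54) / 22
= 8 / 22
= 0.36


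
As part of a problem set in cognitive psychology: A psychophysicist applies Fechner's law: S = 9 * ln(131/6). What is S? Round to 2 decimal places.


S = 9 * ln(131/6)
I/I0 = 21.833333
ln(21.833333) = 3.0834
S = 9 * 3.0834
= 27.75


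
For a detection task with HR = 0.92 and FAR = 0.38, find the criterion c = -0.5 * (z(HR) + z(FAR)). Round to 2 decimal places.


c = -0.5 * (z(HR) + z(FAR))
z(0.92) = 1.4051
z(0.38) = -0.3055
c = -0.5 * (1.4051 + -0.3055)
= -0.5 * 1.0996
= -0.55


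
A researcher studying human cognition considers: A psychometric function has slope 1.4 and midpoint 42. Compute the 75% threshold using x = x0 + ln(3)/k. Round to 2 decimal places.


At P = 0.75: 0.75 = 1/(1 + e^(-k*(x-x0)))
Solving: e^(-k*(x-x0)) = 1/3
x = x0 + ln(3)/k
ln(3) = 1.0986
x = 42 + 1.0986/1.4
= 42 + 0.7847
= 42.78


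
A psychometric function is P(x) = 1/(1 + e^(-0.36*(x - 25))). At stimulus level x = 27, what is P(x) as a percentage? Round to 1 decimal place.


P(x) = 1/(1 + e^(-0.36*(27 - 25)))
Exponent = -0.36 * 2 = -0.72
e^(-0.72) = 0.486752
P = 1/(1 + 0.486752) = 0.672607
Percentage = 67.3


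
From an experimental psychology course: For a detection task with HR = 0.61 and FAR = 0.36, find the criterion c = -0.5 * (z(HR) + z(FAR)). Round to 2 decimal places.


c = -0.5 * (z(HR) + z(FAR))
z(0.61) = 0.2793
z(0.36) = -0.3585
c = -0.5 * (0.2793 + -0.3585)
= -0.5 * -0.0792
= 0.04


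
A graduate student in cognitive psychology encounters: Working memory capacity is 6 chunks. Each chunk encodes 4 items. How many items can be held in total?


Total items = chunks * items_per_chunk
= 6 * 4
= 24


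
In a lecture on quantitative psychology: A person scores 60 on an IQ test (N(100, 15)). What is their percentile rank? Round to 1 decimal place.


z = (IQ - mean) / SD
z = (60 - 100) / 15 = -2.6667
Percentile = Phi(-2.6667) * 100
Phi(-2.6667) = 0.00383
= 0.4


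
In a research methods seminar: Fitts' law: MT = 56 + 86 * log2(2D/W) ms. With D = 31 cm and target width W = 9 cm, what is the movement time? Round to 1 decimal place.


MT = 56 + 86 * log2(2*31/9)
2D/W = 6.888889
log2(6.888889) = 2.7843
MT = 56 + 86 * 2.7843
= 295.4 ms


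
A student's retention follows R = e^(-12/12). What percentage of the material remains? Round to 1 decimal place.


R = e^(-t/S)
-t/S = -12/12 = -1.0
R = e^(-1.0) = 0.367879
Percentage = 0.367879 * 100
= 36.8


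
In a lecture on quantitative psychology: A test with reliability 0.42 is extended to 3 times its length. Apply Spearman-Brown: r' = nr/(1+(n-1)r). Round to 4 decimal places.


r_new = n*r / (1 + (n-1)*r)
Numerator = 3 * 0.42 = 1.26
Denominator = 1 + 2 * 0.42 = 1.84
r_new = 1.26 / 1.84
= 0.6848


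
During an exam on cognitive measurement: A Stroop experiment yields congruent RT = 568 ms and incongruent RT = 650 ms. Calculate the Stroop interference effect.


Stroop effect = RT(incongruent) - RT(congruent)
= 650 - 568
= 82 ms


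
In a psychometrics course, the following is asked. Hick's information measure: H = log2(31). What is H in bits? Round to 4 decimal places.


H = log2(n)
H = log2(31)
= 4.9542


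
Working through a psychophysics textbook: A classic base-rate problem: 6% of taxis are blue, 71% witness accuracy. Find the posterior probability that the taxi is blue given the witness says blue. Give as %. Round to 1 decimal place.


P(blue | says blue) = P(says blue | blue)*P(blue) / [P(says blue | blue)*P(blue) + P(says blue | not blue)*P(not blue)]
Numerator = 0.71 * 0.06 = 0.0426
False identification = 0.29 * 0.94 = 0.2726
P = 0.0426 / (0.0426 + 0.2726)
= 0.0426 / 0.3152
As percentage = 13.5


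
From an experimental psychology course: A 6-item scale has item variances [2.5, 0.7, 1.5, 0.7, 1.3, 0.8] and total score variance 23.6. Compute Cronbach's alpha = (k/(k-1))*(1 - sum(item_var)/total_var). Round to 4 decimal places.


alpha = (k/(k-1)) * (1 - sum(s_i^2)/s_total^2)
sum(item variances) = 7.5
k/(k-1) = 6/5 = 1.2
1 - 7.5/23.6 = 1 - 0.317797 = 0.682203
alpha = 1.2 * 0.682203
= 0.8186


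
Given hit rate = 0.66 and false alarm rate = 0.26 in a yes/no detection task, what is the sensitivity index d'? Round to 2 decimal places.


d' = z(HR) - z(FAR)
z(0.66) = 0.4125
z(0.26) = -0.6433
d' = 0.4125 - -0.6433
= 1.06


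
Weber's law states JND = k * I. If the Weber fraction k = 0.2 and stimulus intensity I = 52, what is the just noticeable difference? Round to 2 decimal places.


JND = k * I
JND = 0.2 * 52
= 10.40


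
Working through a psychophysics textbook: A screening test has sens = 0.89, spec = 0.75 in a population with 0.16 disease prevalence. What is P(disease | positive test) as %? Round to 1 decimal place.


PPV = (sens * prev) / (sens * prev + (1-spec) * (1-prev))
Numerator = 0.89 * 0.16 = 0.1424
P(positive and no disease) = (1 - spec) * (1 - prev) = (1 - 0.75) * (1 - 0.16) = 0.21
Denominator = 0.1424 + 0.21 = 0.3524
PPV = 0.1424 / 0.3524 = 0.404086
As percentage = 40.4


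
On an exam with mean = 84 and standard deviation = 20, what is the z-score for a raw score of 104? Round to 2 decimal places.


z = (X - mu) / sigma
= (104 - 84) / 20
= 20 / 20
= 1.00


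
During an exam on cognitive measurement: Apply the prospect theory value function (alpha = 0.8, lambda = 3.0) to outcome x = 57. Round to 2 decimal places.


Since x = 57 >= 0, use v(x) = x^0.8
57^0.8 = 25.3922
v(57) = 25.39


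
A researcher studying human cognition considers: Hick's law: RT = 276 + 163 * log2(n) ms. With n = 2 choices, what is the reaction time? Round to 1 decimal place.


RT = 276 + 163 * log2(2)
log2(2) = 1.0
RT = 276 + 163 * 1.0
= 276 + 163.0
= 439.0 ms


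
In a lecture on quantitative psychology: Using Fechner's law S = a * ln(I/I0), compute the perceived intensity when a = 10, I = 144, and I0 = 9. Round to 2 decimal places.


S = 10 * ln(144/9)
I/I0 = 16.0
ln(16.0) = 2.7726
S = 10 * 2.7726
= 27.73


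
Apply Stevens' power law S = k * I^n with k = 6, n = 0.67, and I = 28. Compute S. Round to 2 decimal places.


S = 6 * 28^0.67
28^0.67 = 9.3239
S = 6 * 9.3239
= 55.94


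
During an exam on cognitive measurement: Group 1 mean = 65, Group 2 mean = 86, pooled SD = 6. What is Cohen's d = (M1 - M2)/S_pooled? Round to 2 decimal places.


Cohen's d = (M1 - M2) / S_pooled
= (65 - 86) / 6
= -21 / 6
= -3.50


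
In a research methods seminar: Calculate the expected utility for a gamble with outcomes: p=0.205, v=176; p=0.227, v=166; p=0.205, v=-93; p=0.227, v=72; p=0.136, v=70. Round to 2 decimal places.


EU = sum(p_i * v_i)
0.205 * 176 = 36.08
0.227 * 166 = 37.682
0.205 * -93 = -19.065
0.227 * 72 = 16.344
0.136 * 70 = 9.52
EU = 36.08 + 37.682 + -19.065 + 16.344 + 9.52
= 80.56


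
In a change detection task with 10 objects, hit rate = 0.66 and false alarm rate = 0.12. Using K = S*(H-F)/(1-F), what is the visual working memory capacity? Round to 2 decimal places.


K = S * (H - F) / (1 - F)
H - F = 0.54
1 - F = 0.88
K = 10 * 0.54 / 0.88
= 6.14


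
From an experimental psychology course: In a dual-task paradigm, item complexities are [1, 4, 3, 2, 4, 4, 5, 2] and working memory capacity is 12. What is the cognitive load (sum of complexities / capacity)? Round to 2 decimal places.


Total complexity = 1 + 4 + 3 + 2 + 4 + 4 + 5 + 2 = 25
Load = total / capacity = 25 / 12
= 2.08


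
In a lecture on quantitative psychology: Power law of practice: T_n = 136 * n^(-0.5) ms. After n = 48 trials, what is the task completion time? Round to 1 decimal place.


T_n = 136 * 48^(-0.5)
48^(-0.5) = 0.144338
T_n = 136 * 0.144338
= 19.6 ms


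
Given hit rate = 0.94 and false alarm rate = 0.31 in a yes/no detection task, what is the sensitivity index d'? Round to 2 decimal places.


d' = z(HR) - z(FAR)
z(0.94) = 1.5548
z(0.31) = -0.4959
d' = 1.5548 - -0.4959
= 2.05


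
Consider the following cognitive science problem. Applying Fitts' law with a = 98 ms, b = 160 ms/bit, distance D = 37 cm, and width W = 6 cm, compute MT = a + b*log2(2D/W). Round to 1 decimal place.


MT = 98 + 160 * log2(2*37/6)
2D/W = 12.333333
log2(12.333333) = 3.6245
MT = 98 + 160 * 3.6245
= 677.9 ms


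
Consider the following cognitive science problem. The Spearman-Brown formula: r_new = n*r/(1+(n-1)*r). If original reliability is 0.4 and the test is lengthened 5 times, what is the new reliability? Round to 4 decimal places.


r_new = n*r / (1 + (n-1)*r)
Numerator = 5 * 0.4 = 2.0
Denominator = 1 + 4 * 0.4 = 2.6
r_new = 2.0 / 2.6
= 0.7692


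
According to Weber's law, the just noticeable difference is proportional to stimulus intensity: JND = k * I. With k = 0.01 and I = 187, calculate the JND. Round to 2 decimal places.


JND = k * I
JND = 0.01 * 187
= 1.87


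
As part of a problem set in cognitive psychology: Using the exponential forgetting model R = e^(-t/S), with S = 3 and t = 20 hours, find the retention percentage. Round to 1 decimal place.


R = e^(-t/S)
-t/S = -20/3 = -6.666667
R = e^(-6.666667) = 0.001273
Percentage = 0.001273 * 100
= 0.1


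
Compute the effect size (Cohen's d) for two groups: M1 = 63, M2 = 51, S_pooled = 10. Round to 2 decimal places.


Cohen's d = (M1 - M2) / S_pooled
= (63 - 51) / 10
= 12 / 10
= 1.20


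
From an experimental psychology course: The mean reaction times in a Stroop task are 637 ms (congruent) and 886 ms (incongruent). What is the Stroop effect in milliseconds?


Stroop effect = RT(incongruent) - RT(congruent)
= 886 - 637
= 249 ms


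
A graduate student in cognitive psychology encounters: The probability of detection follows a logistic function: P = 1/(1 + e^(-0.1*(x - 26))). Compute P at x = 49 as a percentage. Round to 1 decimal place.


P(x) = 1/(1 + e^(-0.1*(49 - 26)))
Exponent = -0.1 * 23 = -2.3
e^(-2.3) = 0.100259
P = 1/(1 + 0.100259) = 0.908877
Percentage = 90.9


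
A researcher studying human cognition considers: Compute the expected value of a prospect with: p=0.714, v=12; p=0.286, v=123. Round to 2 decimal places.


EU = sum(p_i * v_i)
0.714 * 12 = 8.568
0.286 * 123 = 35.178
EU = 8.568 + 35.178
= 43.75


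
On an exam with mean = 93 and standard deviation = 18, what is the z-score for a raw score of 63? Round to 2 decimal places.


z = (X - mu) / sigma
= (63 - 93) / 18
= -30 / 18
= -1.67


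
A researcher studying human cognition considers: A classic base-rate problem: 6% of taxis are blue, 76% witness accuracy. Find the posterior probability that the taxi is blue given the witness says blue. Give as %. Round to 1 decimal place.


P(blue | says blue) = P(says blue | blue)*P(blue) / [P(says blue | blue)*P(blue) + P(says blue | not blue)*P(not blue)]
Numerator = 0.76 * 0.06 = 0.0456
False identification = 0.24 * 0.94 = 0.2256
P = 0.0456 / (0.0456 + 0.2256)
= 0.0456 / 0.2712
As percentage = 16.8


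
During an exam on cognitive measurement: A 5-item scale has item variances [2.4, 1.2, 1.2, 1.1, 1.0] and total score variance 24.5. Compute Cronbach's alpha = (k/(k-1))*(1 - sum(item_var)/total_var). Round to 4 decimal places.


alpha = (k/(k-1)) * (1 - sum(s_i^2)/s_total^2)
sum(item variances) = 6.9
k/(k-1) = 5/4 = 1.25
1 - 6.9/24.5 = 1 - 0.281633 = 0.718367
alpha = 1.25 * 0.718367
= 0.8980


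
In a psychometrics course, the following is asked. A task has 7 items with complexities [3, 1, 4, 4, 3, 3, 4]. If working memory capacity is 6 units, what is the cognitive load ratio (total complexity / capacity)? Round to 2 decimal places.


Total complexity = 3 + 1 + 4 + 4 + 3 + 3 + 4 = 22
Load = total / capacity = 22 / 6
= 3.67


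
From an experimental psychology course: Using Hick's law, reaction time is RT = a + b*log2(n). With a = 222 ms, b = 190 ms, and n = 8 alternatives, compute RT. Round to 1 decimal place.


RT = 222 + 190 * log2(8)
log2(8) = 3.0
RT = 222 + 190 * 3.0
= 222 + 570.0
= 792.0 ms


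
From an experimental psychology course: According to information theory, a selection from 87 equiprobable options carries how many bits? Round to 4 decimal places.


H = log2(n)
H = log2(87)
= 6.4429


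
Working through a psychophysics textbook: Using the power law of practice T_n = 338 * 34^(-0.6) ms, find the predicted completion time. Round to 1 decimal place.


T_n = 338 * 34^(-0.6)
34^(-0.6) = 0.120535
T_n = 338 * 0.120535
= 40.7 ms


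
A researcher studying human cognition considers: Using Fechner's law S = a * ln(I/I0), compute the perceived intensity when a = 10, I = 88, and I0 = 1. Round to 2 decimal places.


S = 10 * ln(88/1)
I/I0 = 88.0
ln(88.0) = 4.4773
S = 10 * 4.4773
= 44.77


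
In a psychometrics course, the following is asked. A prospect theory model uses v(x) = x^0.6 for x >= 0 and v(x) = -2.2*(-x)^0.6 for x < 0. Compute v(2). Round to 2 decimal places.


Since x = 2 >= 0, use v(x) = x^0.6
2^0.6 = 1.5157
v(2) = 1.52


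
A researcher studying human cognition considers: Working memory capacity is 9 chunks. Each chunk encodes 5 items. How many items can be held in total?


Total items = chunks * items_per_chunk
= 9 * 5
= 45


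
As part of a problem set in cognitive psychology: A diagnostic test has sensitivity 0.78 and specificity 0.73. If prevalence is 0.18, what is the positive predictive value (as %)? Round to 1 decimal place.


PPV = (sens * prev) / (sens * prev + (1-spec) * (1-prev))
Numerator = 0.78 * 0.18 = 0.1404
P(positive and no disease) = (1 - spec) * (1 - prev) = (1 - 0.73) * (1 - 0.18) = 0.2214
Denominator = 0.1404 + 0.2214 = 0.3618
PPV = 0.1404 / 0.3618 = 0.38806
As percentage = 38.8


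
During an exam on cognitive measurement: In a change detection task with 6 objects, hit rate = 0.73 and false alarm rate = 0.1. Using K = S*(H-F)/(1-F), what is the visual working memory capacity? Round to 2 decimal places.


K = S * (H - F) / (1 - F)
H - F = 0.63
1 - F = 0.9
K = 6 * 0.63 / 0.9
= 4.20


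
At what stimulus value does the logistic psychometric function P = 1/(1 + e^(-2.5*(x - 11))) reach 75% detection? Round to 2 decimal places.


At P = 0.75: 0.75 = 1/(1 + e^(-k*(x-x0)))
Solving: e^(-k*(x-x0)) = 1/3
x = x0 + ln(3)/k
ln(3) = 1.0986
x = 11 + 1.0986/2.5
= 11 + 0.4394
= 11.44


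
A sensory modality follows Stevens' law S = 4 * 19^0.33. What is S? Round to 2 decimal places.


S = 4 * 19^0.33
19^0.33 = 2.6423
S = 4 * 2.6423
= 10.57


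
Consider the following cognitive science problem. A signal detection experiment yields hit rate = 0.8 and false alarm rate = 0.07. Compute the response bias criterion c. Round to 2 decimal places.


c = -0.5 * (z(HR) + z(FAR))
z(0.8) = 0.8416
z(0.07) = -1.4758
c = -0.5 * (0.8416 + -1.4758)
= -0.5 * -0.6342
= 0.32


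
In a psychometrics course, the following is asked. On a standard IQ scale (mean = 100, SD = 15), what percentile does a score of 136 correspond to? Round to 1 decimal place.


z = (IQ - mean) / SD
z = (136 - 100) / 15 = 2.4
Percentile = Phi(2.4) * 100
Phi(2.4) = 0.991802
= 99.2


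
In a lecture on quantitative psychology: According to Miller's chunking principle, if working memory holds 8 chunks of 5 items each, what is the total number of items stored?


Total items = chunks * items_per_chunk
= 8 * 5
= 40


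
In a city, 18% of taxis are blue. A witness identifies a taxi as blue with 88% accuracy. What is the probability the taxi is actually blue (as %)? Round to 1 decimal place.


P(blue | says blue) = P(says blue | blue)*P(blue) / [P(says blue | blue)*P(blue) + P(says blue | not blue)*P(not blue)]
Numerator = 0.88 * 0.18 = 0.1584
False identification = 0.12 * 0.82 = 0.0984
P = 0.1584 / (0.1584 + 0.0984)
= 0.1584 / 0.2568
As percentage = 61.7


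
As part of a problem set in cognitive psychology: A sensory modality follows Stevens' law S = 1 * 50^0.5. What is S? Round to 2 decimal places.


S = 1 * 50^0.5
50^0.5 = 7.0711
S = 1 * 7.0711
= 7.07


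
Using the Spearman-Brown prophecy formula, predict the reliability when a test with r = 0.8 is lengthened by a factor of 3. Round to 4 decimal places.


r_new = n*r / (1 + (n-1)*r)
Numerator = 3 * 0.8 = 2.4
Denominator = 1 + 2 * 0.8 = 2.6
r_new = 2.4 / 2.6
= 0.9231


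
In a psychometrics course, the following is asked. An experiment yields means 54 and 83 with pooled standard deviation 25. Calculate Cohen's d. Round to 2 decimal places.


Cohen's d = (M1 - M2) / S_pooled
= (54 - 83) / 25
= -29 / 25
= -1.16


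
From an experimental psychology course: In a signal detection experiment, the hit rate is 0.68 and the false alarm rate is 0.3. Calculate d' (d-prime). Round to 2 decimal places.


d' = z(HR) - z(FAR)
z(0.68) = 0.4677
z(0.3) = -0.5244
d' = 0.4677 - -0.5244
= 0.99


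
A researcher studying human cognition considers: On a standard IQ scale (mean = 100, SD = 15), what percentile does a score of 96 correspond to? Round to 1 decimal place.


z = (IQ - mean) / SD
z = (96 - 100) / 15 = -0.2667
Percentile = Phi(-0.2667) * 100
Phi(-0.2667) = 0.39485
= 39.5


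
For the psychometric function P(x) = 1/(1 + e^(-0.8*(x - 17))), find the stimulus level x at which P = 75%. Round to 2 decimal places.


At P = 0.75: 0.75 = 1/(1 + e^(-k*(x-x0)))
Solving: e^(-k*(x-x0)) = 1/3
x = x0 + ln(3)/k
ln(3) = 1.0986
x = 17 + 1.0986/0.8
= 17 + 1.3732
= 18.37


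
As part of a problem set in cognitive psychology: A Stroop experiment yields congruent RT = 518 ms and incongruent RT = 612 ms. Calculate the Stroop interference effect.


Stroop effect = RT(incongruent) - RT(congruent)
= 612 - 518
= 94 ms


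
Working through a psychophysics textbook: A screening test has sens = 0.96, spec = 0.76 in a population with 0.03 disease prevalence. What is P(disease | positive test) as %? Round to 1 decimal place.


PPV = (sens * prev) / (sens * prev + (1-spec) * (1-prev))
Numerator = 0.96 * 0.03 = 0.0288
P(positive and no disease) = (1 - spec) * (1 - prev) = (1 - 0.76) * (1 - 0.03) = 0.2328
Denominator = 0.0288 + 0.2328 = 0.2616
PPV = 0.0288 / 0.2616 = 0.110092
As percentage = 11.0


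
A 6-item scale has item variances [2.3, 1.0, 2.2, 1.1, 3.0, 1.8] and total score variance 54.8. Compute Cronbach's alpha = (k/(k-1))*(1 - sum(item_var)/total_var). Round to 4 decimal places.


alpha = (k/(k-1)) * (1 - sum(s_i^2)/s_total^2)
sum(item variances) = 11.4
k/(k-1) = 6/5 = 1.2
1 - 11.4/54.8 = 1 - 0.208029 = 0.791971
alpha = 1.2 * 0.791971
= 0.9504
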